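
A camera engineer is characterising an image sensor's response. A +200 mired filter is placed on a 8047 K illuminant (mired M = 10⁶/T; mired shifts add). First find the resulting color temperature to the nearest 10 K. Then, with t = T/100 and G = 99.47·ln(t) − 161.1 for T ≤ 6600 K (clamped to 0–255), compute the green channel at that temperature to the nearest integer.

180

M_in = 10⁶/8047 = 124.27; M_out = 124.27 + (+200) = 324.27.
T_out = 10⁶/324.27 = 3083.9 K → 3080 K; t = 30.8.
G = 99.47·ln 30.8 − 161.1 = 99.47·3.4275 − 161.1 = 179.835.
Rounded: 180.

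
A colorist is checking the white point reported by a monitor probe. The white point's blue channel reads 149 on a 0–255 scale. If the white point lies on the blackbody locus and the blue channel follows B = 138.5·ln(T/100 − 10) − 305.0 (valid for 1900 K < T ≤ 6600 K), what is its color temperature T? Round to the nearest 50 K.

ln(t − 10) = (149 + 305.0) / 138.5 = 3.2780.
t − 10 = e^3.2780 = 26.522, so t = 36.522.
T = 100·t = 3652 K → 3650 K to the nearest 50 K.

3650 K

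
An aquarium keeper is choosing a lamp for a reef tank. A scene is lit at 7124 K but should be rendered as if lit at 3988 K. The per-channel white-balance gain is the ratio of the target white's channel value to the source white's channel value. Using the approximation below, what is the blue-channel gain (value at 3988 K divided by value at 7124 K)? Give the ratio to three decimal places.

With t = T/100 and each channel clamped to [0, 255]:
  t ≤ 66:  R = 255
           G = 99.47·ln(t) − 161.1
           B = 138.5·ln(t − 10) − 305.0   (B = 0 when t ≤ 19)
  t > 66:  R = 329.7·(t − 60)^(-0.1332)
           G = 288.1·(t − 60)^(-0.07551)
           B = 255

At 7124 K (t = 71.24):
  B = 255 by definition for t > 66.
At 3988 K (t = 39.88):
  B = 138.5·ln(39.88 − 10) − 305.0 = 138.5·ln 29.88 − 305.0 = 138.5·3.3972 − 305.0 = 165.511.
Gain = 165.511 / 255.000 = 0.6491 → 0.649.

0.649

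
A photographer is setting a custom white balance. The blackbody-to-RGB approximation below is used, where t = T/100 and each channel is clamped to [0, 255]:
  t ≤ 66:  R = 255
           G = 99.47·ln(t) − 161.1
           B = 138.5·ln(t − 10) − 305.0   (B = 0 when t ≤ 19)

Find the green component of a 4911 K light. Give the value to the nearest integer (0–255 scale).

t = 4911/100 = 49.11; the t ≤ 66 branch applies.
G = 99.47·ln 49.11 − 161.1 = 99.47·3.8941 − 161.1 = 226.242.
Rounded: 226.

226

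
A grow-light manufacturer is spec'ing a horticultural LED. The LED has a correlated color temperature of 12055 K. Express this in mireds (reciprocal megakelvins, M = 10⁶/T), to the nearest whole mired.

M = 10⁶ / 12055 = 82.953 → 83 mireds.

83 mireds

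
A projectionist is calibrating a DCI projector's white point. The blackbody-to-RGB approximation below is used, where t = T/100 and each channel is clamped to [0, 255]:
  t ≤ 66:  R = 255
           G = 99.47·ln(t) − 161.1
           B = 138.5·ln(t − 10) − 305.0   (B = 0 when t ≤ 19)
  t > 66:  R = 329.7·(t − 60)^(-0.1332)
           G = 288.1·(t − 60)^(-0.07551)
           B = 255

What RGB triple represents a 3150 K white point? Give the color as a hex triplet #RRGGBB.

t = 3150/100 = 31.5; the t ≤ 66 branch applies.
R = 255 by definition for t ≤ 66.
G = 99.47·ln 31.5 − 161.1 = 99.47·3.4500 − 161.1 = 182.070.
B = 138.5·ln(31.5 − 10) − 305.0 = 138.5·ln 21.5 − 305.0 = 138.5·3.0681 − 305.0 = 119.925.
Rounded: (255, 182, 120).
In hex: #FFB678.

#FFB678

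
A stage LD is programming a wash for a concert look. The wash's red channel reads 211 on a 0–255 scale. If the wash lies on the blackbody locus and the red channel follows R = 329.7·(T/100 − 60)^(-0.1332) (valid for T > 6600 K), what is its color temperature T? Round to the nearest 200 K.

8800 K

(t − 60)^(-0.1332) = 211/329.7 = 0.63998.
t − 60 = 0.63998^(1/-0.1332) = 0.63998^(-7.508) = 28.525, so t = 88.525.
T = 100·t = 8853 K → 8800 K to the nearest 200 K.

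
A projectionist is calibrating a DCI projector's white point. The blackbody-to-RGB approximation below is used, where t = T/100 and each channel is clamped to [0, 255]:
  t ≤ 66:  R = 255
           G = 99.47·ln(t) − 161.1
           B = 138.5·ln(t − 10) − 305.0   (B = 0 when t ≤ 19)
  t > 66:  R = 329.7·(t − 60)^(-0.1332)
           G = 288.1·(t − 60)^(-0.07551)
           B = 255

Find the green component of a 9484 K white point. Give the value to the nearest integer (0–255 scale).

220

t = 9484/100 = 94.84; the t > 66 branch applies.
G = 288.1·(94.84 − 60)^(-0.07551) = 288.1·34.84^(-0.07551) = 288.1·0.76482 = 220.344.
Rounded: 220.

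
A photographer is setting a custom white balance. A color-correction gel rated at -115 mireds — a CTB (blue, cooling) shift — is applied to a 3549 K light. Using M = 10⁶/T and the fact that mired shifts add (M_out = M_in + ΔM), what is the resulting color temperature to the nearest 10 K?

M_in = 10⁶/3549 = 281.77 mireds.
M_out = 281.77 + (-115) = 166.77 mireds.
T_out = 10⁶/166.77 = 5996.3 K → 6000 K.

6000 K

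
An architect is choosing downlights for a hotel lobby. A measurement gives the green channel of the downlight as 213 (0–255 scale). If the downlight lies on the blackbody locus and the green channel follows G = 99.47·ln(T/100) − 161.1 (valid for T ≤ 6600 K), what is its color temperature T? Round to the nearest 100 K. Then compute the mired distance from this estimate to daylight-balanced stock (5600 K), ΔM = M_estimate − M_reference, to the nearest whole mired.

ln t = (213 + 161.1) / 99.47 = 3.7609.
t = e^3.7609 = 42.989.
T = 100·t = 4299 K → 4300 K to the nearest 100 K.
M_estimate = 10⁶/4300 = 232.56; M_reference = 10⁶/5600 = 178.57.
ΔM = 232.56 − 178.57 = 53.99 → +54 mireds.

+54 mireds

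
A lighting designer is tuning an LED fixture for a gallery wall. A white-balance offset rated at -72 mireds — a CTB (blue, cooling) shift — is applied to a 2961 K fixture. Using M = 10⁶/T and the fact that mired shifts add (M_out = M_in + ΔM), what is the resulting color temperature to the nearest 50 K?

3750 K

M_in = 10⁶/2961 = 337.72 mireds.
M_out = 337.72 + (-72) = 265.72 mireds.
T_out = 10⁶/265.72 = 3763.3 K → 3750 K.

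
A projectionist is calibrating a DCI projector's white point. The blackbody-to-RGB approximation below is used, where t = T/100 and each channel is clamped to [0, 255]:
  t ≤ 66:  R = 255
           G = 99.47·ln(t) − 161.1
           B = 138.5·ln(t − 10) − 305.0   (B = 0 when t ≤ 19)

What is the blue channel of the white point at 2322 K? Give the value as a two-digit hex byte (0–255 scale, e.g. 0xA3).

t = 2322/100 = 23.22; the t ≤ 66 branch applies.
B = 138.5·ln(23.22 − 10) − 305.0 = 138.5·ln 13.22 − 305.0 = 138.5·2.5817 − 305.0 = 52.570.
Rounded: 53; in hex, 0x35.

0x35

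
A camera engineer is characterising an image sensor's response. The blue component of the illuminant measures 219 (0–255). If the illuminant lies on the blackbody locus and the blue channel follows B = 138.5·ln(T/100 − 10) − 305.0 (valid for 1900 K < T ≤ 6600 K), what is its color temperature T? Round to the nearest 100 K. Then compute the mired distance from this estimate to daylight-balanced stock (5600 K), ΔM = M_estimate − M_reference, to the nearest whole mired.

ln(t − 10) = (219 + 305.0) / 138.5 = 3.7834.
t − 10 = e^3.7834 = 43.965, so t = 53.965.
T = 100·t = 5396 K → 5400 K to the nearest 100 K.
M_estimate = 10⁶/5400 = 185.19; M_reference = 10⁶/5600 = 178.57.
ΔM = 185.19 − 178.57 = 6.61 → +7 mireds.

+7 mireds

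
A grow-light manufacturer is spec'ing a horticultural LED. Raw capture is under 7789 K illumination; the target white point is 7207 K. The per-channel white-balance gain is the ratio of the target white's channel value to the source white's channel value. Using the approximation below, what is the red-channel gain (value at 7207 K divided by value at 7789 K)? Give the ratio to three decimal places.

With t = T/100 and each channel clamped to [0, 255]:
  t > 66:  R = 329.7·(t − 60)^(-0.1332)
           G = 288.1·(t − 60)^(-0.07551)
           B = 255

At 7789 K (t = 77.89):
  R = 329.7·(77.89 − 60)^(-0.1332) = 329.7·17.89^(-0.1332) = 329.7·0.68101 = 224.528.
At 7207 K (t = 72.07):
  R = 329.7·(72.07 − 60)^(-0.1332) = 329.7·12.07^(-0.1332) = 329.7·0.71766 = 236.611.
Gain = 236.611 / 224.528 = 1.0538 → 1.054.

1.054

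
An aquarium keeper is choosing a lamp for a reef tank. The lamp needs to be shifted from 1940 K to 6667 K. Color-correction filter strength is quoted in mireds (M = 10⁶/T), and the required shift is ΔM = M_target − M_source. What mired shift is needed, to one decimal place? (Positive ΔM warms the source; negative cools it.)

M_source = 10⁶/1940 = 515.464; M_target = 10⁶/6667 = 149.993.
ΔM = 149.993 − 515.464 = -365.471 → -365.5 mireds, a cooling shift.

-365.5 mireds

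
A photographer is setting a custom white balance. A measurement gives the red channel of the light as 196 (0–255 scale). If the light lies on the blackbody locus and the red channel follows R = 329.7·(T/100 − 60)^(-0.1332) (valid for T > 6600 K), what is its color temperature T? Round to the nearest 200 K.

11000 K

(t − 60)^(-0.1332) = 196/329.7 = 0.59448.
t − 60 = 0.59448^(1/-0.1332) = 0.59448^(-7.508) = 49.621, so t = 109.621.
T = 100·t = 10962 K → 11000 K to the nearest 200 K.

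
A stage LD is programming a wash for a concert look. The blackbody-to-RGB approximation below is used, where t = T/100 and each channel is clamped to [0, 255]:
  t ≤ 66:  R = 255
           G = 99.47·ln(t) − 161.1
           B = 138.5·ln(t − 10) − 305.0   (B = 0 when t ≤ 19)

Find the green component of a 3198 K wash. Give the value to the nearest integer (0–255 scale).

t = 3198/100 = 31.98; the t ≤ 66 branch applies.
G = 99.47·ln 31.98 − 161.1 = 99.47·3.4651 − 161.1 = 183.575.
Rounded: 184.

184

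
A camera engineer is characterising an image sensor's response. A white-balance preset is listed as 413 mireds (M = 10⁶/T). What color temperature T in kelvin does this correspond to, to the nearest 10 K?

T = 10⁶ / 413 = 2421.31 K → 2420 K.

2420 K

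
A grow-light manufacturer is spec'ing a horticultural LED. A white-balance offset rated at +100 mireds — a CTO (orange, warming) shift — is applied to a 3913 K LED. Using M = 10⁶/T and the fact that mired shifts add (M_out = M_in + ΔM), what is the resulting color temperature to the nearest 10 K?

M_in = 10⁶/3913 = 255.56 mireds.
M_out = 255.56 + (+100) = 355.56 mireds.
T_out = 10⁶/355.56 = 2812.5 K → 2810 K.

2810 K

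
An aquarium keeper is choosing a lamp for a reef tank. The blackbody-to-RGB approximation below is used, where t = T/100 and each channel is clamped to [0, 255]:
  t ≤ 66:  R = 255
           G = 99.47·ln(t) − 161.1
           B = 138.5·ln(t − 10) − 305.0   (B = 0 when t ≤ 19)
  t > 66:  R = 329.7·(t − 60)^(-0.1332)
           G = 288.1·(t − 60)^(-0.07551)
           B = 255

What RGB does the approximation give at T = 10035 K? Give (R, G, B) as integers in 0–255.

t = 10035/100 = 100.35; the t > 66 branch applies.
R = 329.7·(100.35 − 60)^(-0.1332) = 329.7·40.35^(-0.1332) = 329.7·0.61109 = 201.475.
G = 288.1·(100.35 − 60)^(-0.07551) = 288.1·40.35^(-0.07551) = 288.1·0.75638 = 217.914.
B = 255 by definition for t > 66.
Rounded: (201, 218, 255).

(201, 218, 255)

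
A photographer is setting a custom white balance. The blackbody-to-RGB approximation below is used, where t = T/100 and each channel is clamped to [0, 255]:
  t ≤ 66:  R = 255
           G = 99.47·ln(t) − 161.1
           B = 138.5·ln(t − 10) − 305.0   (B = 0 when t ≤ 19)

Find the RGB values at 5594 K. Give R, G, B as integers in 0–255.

R=255, G=239, B=225

t = 5594/100 = 55.94; the t ≤ 66 branch applies.
R = 255 by definition for t ≤ 66.
G = 99.47·ln 55.94 − 161.1 = 99.47·4.0243 − 161.1 = 239.195.
B = 138.5·ln(55.94 − 10) − 305.0 = 138.5·ln 45.94 − 305.0 = 138.5·3.8273 − 305.0 = 225.086.
Rounded: (255, 239, 225).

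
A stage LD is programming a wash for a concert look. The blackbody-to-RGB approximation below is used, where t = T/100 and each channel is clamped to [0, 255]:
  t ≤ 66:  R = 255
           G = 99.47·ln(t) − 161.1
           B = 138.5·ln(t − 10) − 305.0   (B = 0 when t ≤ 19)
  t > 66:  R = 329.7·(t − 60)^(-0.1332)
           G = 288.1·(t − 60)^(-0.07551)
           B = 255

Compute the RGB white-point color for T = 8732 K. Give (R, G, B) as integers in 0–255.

t = 8732/100 = 87.32; the t > 66 branch applies.
R = 329.7·(87.32 − 60)^(-0.1332) = 329.7·27.32^(-0.1332) = 329.7·0.64367 = 212.217.
G = 288.1·(87.32 − 60)^(-0.07551) = 288.1·27.32^(-0.07551) = 288.1·0.77899 = 224.427.
B = 255 by definition for t > 66.
Rounded: (212, 224, 255).

(212, 224, 255)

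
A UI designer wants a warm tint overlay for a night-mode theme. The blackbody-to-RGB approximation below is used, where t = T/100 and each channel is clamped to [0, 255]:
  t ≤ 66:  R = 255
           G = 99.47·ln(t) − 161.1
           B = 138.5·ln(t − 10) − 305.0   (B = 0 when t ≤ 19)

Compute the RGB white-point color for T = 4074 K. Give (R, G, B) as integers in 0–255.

(255, 208, 169)

t = 4074/100 = 40.74; the t ≤ 66 branch applies.
R = 255 by definition for t ≤ 66.
G = 99.47·ln 40.74 − 161.1 = 99.47·3.7072 − 161.1 = 207.656.
B = 138.5·ln(40.74 − 10) − 305.0 = 138.5·ln 30.74 − 305.0 = 138.5·3.4256 − 305.0 = 169.441.
Rounded: (255, 208, 169).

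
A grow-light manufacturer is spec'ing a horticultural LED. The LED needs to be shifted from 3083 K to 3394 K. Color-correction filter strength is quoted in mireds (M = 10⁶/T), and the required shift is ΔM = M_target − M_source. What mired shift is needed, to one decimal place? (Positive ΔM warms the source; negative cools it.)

M_source = 10⁶/3083 = 324.359; M_target = 10⁶/3394 = 294.638.
ΔM = 294.638 − 324.359 = -29.722 → -29.7 mireds, a cooling shift.

-29.7 mireds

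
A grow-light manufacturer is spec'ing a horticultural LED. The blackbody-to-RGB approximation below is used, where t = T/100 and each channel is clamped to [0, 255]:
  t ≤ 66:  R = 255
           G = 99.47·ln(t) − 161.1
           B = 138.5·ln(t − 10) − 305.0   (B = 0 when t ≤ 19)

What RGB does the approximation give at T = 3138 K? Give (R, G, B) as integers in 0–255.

(255, 182, 119)

t = 3138/100 = 31.38; the t ≤ 66 branch applies.
R = 255 by definition for t ≤ 66.
G = 99.47·ln 31.38 − 161.1 = 99.47·3.4462 − 161.1 = 181.691.
B = 138.5·ln(31.38 − 10) − 305.0 = 138.5·ln 21.38 − 305.0 = 138.5·3.0625 − 305.0 = 119.150.
Rounded: (255, 182, 119).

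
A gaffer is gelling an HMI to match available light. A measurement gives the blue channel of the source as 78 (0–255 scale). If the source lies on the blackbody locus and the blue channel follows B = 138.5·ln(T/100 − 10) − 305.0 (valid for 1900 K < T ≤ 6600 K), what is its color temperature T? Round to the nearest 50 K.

2600 K

ln(t − 10) = (78 + 305.0) / 138.5 = 2.7653.
t − 10 = e^2.7653 = 15.884, so t = 25.884.
T = 100·t = 2588 K → 2600 K to the nearest 50 K.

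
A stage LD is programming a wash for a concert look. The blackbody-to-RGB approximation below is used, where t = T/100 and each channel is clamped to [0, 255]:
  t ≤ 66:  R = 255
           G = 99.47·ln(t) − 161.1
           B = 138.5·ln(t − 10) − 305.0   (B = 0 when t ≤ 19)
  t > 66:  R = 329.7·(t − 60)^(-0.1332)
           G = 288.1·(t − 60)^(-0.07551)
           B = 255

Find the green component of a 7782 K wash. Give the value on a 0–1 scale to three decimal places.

t = 7782/100 = 77.82; the t > 66 branch applies.
G = 288.1·(77.82 − 60)^(-0.07551) = 288.1·17.82^(-0.07551) = 288.1·0.80453 = 231.786.
On a 0–1 scale: 231.786/255 = 0.9090 → 0.909.

0.909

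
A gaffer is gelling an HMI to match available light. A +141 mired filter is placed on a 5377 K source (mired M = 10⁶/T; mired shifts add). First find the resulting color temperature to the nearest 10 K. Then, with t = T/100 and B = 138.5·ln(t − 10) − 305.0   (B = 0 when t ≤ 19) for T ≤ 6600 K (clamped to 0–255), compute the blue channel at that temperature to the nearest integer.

M_in = 10⁶/5377 = 185.98; M_out = 185.98 + (+141) = 326.98.
T_out = 10⁶/326.98 = 3058.3 K → 3060 K; t = 30.6.
B = 138.5·ln(30.6 − 10) − 305.0 = 138.5·ln 20.6 − 305.0 = 138.5·3.0253 − 305.0 = 114.003.
Rounded: 114.

114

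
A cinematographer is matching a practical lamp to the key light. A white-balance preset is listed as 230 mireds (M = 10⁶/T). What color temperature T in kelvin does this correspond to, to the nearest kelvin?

4348 K

T = 10⁶ / 230 = 4347.83 K → 4348 K.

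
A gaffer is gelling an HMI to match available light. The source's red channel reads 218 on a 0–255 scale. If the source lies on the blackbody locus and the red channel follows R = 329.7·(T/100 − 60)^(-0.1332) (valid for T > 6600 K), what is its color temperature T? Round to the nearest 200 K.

8200 K

(t − 60)^(-0.1332) = 218/329.7 = 0.66121.
t − 60 = 0.66121^(1/-0.1332) = 0.66121^(-7.508) = 22.326, so t = 82.326.
T = 100·t = 8233 K → 8200 K to the nearest 200 K.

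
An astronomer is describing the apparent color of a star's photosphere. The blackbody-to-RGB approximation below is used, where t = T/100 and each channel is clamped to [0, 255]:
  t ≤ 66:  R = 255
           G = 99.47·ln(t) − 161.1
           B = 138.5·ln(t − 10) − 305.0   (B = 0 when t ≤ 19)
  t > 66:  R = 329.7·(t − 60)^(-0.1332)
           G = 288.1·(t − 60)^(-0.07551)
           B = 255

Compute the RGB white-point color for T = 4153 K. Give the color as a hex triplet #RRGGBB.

t = 4153/100 = 41.53; the t ≤ 66 branch applies.
R = 255 by definition for t ≤ 66.
G = 99.47·ln 41.53 − 161.1 = 99.47·3.7264 − 161.1 = 209.567.
B = 138.5·ln(41.53 − 10) − 305.0 = 138.5·ln 31.53 − 305.0 = 138.5·3.4509 − 305.0 = 172.955.
Rounded: (255, 210, 173).
In hex: #FFD2AD.

#FFD2AD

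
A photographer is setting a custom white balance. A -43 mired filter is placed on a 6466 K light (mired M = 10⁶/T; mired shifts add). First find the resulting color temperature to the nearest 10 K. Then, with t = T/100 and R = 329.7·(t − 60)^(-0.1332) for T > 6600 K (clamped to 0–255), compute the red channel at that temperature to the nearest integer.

M_in = 10⁶/6466 = 154.66; M_out = 154.66 + (-43) = 111.66.
T_out = 10⁶/111.66 = 8956.2 K → 8960 K; t = 89.6.
R = 329.7·(89.6 − 60)^(-0.1332) = 329.7·29.6^(-0.1332) = 329.7·0.63683 = 209.963.
Rounded: 210.

210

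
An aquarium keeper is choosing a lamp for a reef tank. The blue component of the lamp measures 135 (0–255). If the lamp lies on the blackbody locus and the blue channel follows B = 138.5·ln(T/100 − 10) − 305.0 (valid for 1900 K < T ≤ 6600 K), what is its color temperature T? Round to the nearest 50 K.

3400 K

ln(t − 10) = (135 + 305.0) / 138.5 = 3.1769.
t − 10 = e^3.1769 = 23.972, so t = 33.972.
T = 100·t = 3397 K → 3400 K to the nearest 50 K.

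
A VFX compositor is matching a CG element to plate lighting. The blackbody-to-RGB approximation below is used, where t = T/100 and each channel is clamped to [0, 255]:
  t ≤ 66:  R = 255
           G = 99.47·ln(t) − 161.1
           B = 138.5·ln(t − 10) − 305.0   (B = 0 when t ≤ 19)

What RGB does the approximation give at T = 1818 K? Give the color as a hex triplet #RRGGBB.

#FF7F00

t = 1818/100 = 18.18; the t ≤ 66 branch applies.
R = 255 by definition for t ≤ 66.
G = 99.47·ln 18.18 − 161.1 = 99.47·2.9003 − 161.1 = 127.395.
t = 18.18 ≤ 19, so B = 0.
Rounded: (255, 127, 0).
In hex: #FF7F00.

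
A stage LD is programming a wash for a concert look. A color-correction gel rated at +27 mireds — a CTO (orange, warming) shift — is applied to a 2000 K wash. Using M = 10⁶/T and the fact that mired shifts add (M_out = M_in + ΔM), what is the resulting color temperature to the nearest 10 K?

M_in = 10⁶/2000 = 500.00 mireds.
M_out = 500.00 + (+27) = 527.00 mireds.
T_out = 10⁶/527.00 = 1897.5 K → 1900 K.

1900 K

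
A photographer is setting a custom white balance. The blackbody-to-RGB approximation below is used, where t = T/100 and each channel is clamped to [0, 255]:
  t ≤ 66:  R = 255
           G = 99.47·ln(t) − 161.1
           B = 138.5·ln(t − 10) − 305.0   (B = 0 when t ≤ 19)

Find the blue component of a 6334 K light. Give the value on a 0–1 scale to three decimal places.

0.964

t = 6334/100 = 63.34; the t ≤ 66 branch applies.
B = 138.5·ln(63.34 − 10) − 305.0 = 138.5·ln 53.34 − 305.0 = 138.5·3.9767 − 305.0 = 245.771.
On a 0–1 scale: 245.771/255 = 0.9638 → 0.964.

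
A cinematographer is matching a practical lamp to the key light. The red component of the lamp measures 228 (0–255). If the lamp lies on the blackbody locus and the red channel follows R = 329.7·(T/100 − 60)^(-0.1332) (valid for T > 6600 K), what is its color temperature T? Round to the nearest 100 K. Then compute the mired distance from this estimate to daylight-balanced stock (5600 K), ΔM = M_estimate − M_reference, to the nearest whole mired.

(t − 60)^(-0.1332) = 228/329.7 = 0.69154.
t − 60 = 0.69154^(1/-0.1332) = 0.69154^(-7.508) = 15.943, so t = 75.943.
T = 100·t = 7594 K → 7600 K to the nearest 100 K.
M_estimate = 10⁶/7600 = 131.58; M_reference = 10⁶/5600 = 178.57.
ΔM = 131.58 − 178.57 = -46.99 → -47 mireds.

-47 mireds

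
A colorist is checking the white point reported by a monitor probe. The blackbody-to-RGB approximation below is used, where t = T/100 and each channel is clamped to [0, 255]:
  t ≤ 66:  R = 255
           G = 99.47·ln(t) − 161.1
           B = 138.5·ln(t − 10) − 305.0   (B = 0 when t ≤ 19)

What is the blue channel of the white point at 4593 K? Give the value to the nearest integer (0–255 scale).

t = 4593/100 = 45.93; the t ≤ 66 branch applies.
B = 138.5·ln(45.93 − 10) − 305.0 = 138.5·ln 35.93 − 305.0 = 138.5·3.5816 − 305.0 = 191.048.
Rounded: 191.

191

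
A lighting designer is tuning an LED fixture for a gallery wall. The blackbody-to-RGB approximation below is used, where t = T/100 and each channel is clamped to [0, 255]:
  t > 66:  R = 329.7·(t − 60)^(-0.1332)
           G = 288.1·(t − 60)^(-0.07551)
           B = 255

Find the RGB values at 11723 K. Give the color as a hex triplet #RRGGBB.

#C0D4FF

t = 11723/100 = 117.23; the t > 66 branch applies.
R = 329.7·(117.23 − 60)^(-0.1332) = 329.7·57.23^(-0.1332) = 329.7·0.58329 = 192.311.
G = 288.1·(117.23 − 60)^(-0.07551) = 288.1·57.23^(-0.07551) = 288.1·0.73669 = 212.239.
B = 255 by definition for t > 66.
Rounded: (192, 212, 255).
In hex: #C0D4FF.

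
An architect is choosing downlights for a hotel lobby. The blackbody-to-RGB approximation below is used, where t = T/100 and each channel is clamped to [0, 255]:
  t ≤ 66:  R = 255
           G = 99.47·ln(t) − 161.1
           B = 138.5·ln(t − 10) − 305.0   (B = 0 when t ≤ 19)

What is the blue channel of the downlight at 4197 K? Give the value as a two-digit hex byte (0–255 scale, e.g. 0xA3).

t = 4197/100 = 41.97; the t ≤ 66 branch applies.
B = 138.5·ln(41.97 − 10) − 305.0 = 138.5·ln 31.97 − 305.0 = 138.5·3.4648 − 305.0 = 174.875.
Rounded: 175; in hex, 0xAF.

0xAF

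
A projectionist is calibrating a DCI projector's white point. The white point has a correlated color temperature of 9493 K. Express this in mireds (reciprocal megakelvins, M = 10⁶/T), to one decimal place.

105.3 mireds

M = 10⁶ / 9493 = 105.341 → 105.3 mireds.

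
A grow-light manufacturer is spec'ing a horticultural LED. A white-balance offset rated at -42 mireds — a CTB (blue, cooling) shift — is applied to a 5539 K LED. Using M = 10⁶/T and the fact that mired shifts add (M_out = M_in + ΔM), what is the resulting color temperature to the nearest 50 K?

7200 K

M_in = 10⁶/5539 = 180.54 mireds.
M_out = 180.54 + (-42) = 138.54 mireds.
T_out = 10⁶/138.54 = 7218.2 K → 7200 K.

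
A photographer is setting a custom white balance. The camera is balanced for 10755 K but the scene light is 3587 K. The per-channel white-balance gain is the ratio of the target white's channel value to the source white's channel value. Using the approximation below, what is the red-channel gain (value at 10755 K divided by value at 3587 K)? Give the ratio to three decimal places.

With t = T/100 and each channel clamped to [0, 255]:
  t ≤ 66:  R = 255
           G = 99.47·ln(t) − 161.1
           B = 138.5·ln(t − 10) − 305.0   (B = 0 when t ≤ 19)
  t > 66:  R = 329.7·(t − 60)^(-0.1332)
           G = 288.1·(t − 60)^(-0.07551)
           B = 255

At 3587 K (t = 35.87):
  R = 255 by definition for t ≤ 66.
At 10755 K (t = 107.55):
  R = 329.7·(107.55 − 60)^(-0.1332) = 329.7·47.55^(-0.1332) = 329.7·0.59787 = 197.116.
Gain = 197.116 / 255.000 = 0.7730 → 0.773.

0.773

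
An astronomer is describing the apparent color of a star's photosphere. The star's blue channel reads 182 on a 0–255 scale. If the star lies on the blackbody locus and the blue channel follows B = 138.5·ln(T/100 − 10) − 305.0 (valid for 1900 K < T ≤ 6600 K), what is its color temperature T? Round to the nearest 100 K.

4400 K

ln(t − 10) = (182 + 305.0) / 138.5 = 3.5162.
t − 10 = e^3.5162 = 33.658, so t = 43.658.
T = 100·t = 4366 K → 4400 K to the nearest 100 K.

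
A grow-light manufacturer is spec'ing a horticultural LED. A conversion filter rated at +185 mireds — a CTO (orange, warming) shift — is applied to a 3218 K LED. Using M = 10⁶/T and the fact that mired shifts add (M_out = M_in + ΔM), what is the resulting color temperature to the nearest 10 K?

2020 K

M_in = 10⁶/3218 = 310.75 mireds.
M_out = 310.75 + (+185) = 495.75 mireds.
T_out = 10⁶/495.75 = 2017.1 K → 2020 K.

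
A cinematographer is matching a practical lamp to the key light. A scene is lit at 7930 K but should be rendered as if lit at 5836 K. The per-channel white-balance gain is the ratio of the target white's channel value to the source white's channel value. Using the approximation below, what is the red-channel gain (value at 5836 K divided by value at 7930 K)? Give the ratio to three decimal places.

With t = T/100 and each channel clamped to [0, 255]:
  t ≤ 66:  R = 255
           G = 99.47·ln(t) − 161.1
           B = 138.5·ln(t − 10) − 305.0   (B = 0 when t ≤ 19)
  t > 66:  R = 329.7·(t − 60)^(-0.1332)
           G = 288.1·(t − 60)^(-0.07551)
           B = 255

At 7930 K (t = 79.3):
  R = 329.7·(79.3 − 60)^(-0.1332) = 329.7·19.3^(-0.1332) = 329.7·0.67416 = 222.271.
At 5836 K (t = 58.36):
  R = 255 by definition for t ≤ 66.
Gain = 255.000 / 222.271 = 1.1472 → 1.147.

1.147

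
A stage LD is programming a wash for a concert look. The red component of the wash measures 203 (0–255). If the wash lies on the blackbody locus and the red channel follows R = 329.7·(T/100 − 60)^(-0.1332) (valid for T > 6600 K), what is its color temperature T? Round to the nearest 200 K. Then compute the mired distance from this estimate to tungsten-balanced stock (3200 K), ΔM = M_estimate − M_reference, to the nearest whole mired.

(t − 60)^(-0.1332) = 203/329.7 = 0.61571.
t − 60 = 0.61571^(1/-0.1332) = 0.61571^(-7.508) = 38.129, so t = 98.129.
T = 100·t = 9813 K → 9800 K to the nearest 200 K.
M_estimate = 10⁶/9800 = 102.04; M_reference = 10⁶/3200 = 312.50.
ΔM = 102.04 − 312.50 = -210.46 → -210 mireds.

-210 mireds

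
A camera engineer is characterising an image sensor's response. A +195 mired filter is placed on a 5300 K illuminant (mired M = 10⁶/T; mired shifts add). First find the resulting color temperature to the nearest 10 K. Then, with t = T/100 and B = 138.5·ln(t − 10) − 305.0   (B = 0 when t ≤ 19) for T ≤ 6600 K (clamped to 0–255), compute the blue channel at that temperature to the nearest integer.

M_in = 10⁶/5300 = 188.68; M_out = 188.68 + (+195) = 383.68.
T_out = 10⁶/383.68 = 2606.3 K → 2610 K; t = 26.1.
B = 138.5·ln(26.1 − 10) − 305.0 = 138.5·ln 16.1 − 305.0 = 138.5·2.7788 − 305.0 = 79.866.
Rounded: 80.

80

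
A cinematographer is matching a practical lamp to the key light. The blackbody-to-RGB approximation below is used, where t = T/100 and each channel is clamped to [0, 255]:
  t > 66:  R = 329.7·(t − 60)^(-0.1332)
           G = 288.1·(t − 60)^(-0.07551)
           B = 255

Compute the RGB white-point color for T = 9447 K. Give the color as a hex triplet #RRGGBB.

#CEDDFF

t = 9447/100 = 94.47; the t > 66 branch applies.
R = 329.7·(94.47 − 60)^(-0.1332) = 329.7·34.47^(-0.1332) = 329.7·0.62404 = 205.746.
G = 288.1·(94.47 − 60)^(-0.07551) = 288.1·34.47^(-0.07551) = 288.1·0.76543 = 220.522.
B = 255 by definition for t > 66.
Rounded: (206, 221, 255).
In hex: #CEDDFF.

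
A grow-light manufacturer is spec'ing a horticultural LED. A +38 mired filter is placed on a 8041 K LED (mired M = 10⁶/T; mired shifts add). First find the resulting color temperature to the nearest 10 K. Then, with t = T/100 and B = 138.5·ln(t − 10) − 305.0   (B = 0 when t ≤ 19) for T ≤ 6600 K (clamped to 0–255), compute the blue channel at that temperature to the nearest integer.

M_in = 10⁶/8041 = 124.36; M_out = 124.36 + (+38) = 162.36.
T_out = 10⁶/162.36 = 6159.1 K → 6160 K; t = 61.6.
B = 138.5·ln(61.6 − 10) − 305.0 = 138.5·ln 51.6 − 305.0 = 138.5·3.9435 − 305.0 = 241.178.
Rounded: 241.

241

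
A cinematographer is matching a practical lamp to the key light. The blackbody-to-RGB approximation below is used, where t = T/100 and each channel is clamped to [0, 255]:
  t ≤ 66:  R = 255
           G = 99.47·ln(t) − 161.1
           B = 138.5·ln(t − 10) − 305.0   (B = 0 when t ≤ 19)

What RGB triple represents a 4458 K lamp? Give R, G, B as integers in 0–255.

t = 4458/100 = 44.58; the t ≤ 66 branch applies.
R = 255 by definition for t ≤ 66.
G = 99.47·ln 44.58 − 161.1 = 99.47·3.7973 − 161.1 = 216.616.
B = 138.5·ln(44.58 − 10) − 305.0 = 138.5·ln 34.58 − 305.0 = 138.5·3.5433 − 305.0 = 185.744.
Rounded: (255, 217, 186).

R=255, G=217, B=186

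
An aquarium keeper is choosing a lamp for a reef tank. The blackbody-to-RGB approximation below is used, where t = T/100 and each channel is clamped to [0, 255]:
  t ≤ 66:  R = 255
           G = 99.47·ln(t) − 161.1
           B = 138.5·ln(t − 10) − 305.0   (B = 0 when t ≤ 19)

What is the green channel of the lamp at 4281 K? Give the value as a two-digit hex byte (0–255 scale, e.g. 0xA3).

t = 4281/100 = 42.81; the t ≤ 66 branch applies.
G = 99.47·ln 42.81 − 161.1 = 99.47·3.7568 − 161.1 = 212.586.
Rounded: 213; in hex, 0xD5.

0xD5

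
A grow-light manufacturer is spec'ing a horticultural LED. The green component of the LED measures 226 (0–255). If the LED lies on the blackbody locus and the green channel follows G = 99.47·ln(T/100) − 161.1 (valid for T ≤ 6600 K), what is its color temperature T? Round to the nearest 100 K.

4900 K

ln t = (226 + 161.1) / 99.47 = 3.8916.
t = e^3.8916 = 48.990.
T = 100·t = 4899 K → 4900 K to the nearest 100 K.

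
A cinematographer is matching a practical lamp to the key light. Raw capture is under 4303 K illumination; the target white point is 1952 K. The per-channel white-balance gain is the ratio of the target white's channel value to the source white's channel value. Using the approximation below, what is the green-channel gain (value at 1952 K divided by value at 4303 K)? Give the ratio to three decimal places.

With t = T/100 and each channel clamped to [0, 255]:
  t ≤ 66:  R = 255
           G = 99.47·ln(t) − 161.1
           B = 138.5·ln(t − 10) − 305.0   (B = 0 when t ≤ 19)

At 4303 K (t = 43.03):
  G = 99.47·ln 43.03 − 161.1 = 99.47·3.7619 − 161.1 = 213.096.
At 1952 K (t = 19.52):
  G = 99.47·ln 19.52 − 161.1 = 99.47·2.9714 − 161.1 = 134.469.
Gain = 134.469 / 213.096 = 0.6310 → 0.631.

0.631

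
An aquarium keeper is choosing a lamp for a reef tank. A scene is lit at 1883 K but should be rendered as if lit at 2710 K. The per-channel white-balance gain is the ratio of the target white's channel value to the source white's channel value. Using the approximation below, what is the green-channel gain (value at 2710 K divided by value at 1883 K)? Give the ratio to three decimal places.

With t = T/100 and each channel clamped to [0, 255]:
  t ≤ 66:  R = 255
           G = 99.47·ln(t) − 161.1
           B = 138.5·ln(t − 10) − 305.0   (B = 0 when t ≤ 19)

1.277

At 1883 K (t = 18.83):
  G = 99.47·ln 18.83 − 161.1 = 99.47·2.9355 − 161.1 = 130.889.
At 2710 K (t = 27.1):
  G = 99.47·ln 27.1 − 161.1 = 99.47·3.2995 − 161.1 = 167.105.
Gain = 167.105 / 130.889 = 1.2767 → 1.277.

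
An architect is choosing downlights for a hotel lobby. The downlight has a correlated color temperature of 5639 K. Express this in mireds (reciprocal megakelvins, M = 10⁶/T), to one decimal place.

M = 10⁶ / 5639 = 177.336 → 177.3 mireds.

177.3 mireds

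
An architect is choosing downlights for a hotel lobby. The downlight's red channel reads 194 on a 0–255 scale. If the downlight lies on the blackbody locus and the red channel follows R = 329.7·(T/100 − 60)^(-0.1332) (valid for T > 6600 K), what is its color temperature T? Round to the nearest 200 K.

(t − 60)^(-0.1332) = 194/329.7 = 0.58841.
t − 60 = 0.58841^(1/-0.1332) = 0.58841^(-7.508) = 53.593, so t = 113.593.
T = 100·t = 11359 K → 11400 K to the nearest 200 K.

11400 K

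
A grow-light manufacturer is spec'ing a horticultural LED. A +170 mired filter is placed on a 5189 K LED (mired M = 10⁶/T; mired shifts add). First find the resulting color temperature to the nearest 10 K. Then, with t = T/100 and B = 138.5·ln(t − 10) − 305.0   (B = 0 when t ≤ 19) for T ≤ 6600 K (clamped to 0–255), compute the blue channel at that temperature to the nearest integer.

M_in = 10⁶/5189 = 192.72; M_out = 192.72 + (+170) = 362.72.
T_out = 10⁶/362.72 = 2757.0 K → 2760 K; t = 27.6.
B = 138.5·ln(27.6 − 10) − 305.0 = 138.5·ln 17.6 − 305.0 = 138.5·2.8679 − 305.0 = 92.204.
Rounded: 92.

92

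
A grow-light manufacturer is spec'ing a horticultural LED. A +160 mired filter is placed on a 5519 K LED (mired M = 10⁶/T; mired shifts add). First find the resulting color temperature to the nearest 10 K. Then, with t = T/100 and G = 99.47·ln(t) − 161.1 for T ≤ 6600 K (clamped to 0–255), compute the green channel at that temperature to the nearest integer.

M_in = 10⁶/5519 = 181.19; M_out = 181.19 + (+160) = 341.19.
T_out = 10⁶/341.19 = 2930.9 K → 2930 K; t = 29.3.
G = 99.47·ln 29.3 − 161.1 = 99.47·3.3776 − 161.1 = 174.869.
Rounded: 175.

175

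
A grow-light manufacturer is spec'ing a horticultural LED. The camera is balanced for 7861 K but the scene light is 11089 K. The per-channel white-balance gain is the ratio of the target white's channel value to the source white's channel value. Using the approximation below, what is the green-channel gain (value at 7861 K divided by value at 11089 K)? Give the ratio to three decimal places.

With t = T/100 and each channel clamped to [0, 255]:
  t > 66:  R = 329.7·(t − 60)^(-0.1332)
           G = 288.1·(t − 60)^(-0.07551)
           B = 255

1.079

At 11089 K (t = 110.89):
  G = 288.1·(110.89 − 60)^(-0.07551) = 288.1·50.89^(-0.07551) = 288.1·0.74325 = 214.129.
At 7861 K (t = 78.61):
  G = 288.1·(78.61 − 60)^(-0.07551) = 288.1·18.61^(-0.07551) = 288.1·0.80190 = 231.028.
Gain = 231.028 / 214.129 = 1.0789 → 1.079.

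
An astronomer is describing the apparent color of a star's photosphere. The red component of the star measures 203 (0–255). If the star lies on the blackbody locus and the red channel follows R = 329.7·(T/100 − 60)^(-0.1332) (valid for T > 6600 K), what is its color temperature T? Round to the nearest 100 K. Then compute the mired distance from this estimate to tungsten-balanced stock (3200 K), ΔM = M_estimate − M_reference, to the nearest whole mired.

(t − 60)^(-0.1332) = 203/329.7 = 0.61571.
t − 60 = 0.61571^(1/-0.1332) = 0.61571^(-7.508) = 38.129, so t = 98.129.
T = 100·t = 9813 K → 9800 K to the nearest 100 K.
M_estimate = 10⁶/9800 = 102.04; M_reference = 10⁶/3200 = 312.50.
ΔM = 102.04 − 312.50 = -210.46 → -210 mireds.

-210 mireds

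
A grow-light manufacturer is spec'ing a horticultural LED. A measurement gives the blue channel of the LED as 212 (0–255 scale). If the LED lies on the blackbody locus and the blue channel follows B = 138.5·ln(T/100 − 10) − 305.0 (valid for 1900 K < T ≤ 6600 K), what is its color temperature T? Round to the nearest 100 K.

5200 K

ln(t − 10) = (212 + 305.0) / 138.5 = 3.7329.
t − 10 = e^3.7329 = 41.798, so t = 51.798.
T = 100·t = 5180 K → 5200 K to the nearest 100 K.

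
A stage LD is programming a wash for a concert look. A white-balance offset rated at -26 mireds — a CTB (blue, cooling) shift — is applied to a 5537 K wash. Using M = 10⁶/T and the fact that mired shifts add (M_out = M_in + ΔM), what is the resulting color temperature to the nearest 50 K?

M_in = 10⁶/5537 = 180.60 mireds.
M_out = 180.60 + (-26) = 154.60 mireds.
T_out = 10⁶/154.60 = 6468.2 K → 6450 K.

6450 K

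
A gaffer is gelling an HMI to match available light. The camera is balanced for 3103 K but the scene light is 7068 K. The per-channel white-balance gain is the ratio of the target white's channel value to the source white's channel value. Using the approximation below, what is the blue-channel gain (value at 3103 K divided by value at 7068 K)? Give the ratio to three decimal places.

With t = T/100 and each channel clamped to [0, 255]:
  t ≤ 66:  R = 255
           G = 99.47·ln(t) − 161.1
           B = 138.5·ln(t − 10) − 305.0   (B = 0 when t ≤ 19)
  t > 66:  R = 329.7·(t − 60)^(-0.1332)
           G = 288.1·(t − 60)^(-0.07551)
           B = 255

0.458

At 7068 K (t = 70.68):
  B = 255 by definition for t > 66.
At 3103 K (t = 31.03):
  B = 138.5·ln(31.03 − 10) − 305.0 = 138.5·ln 21.03 − 305.0 = 138.5·3.0459 − 305.0 = 116.864.
Gain = 116.864 / 255.000 = 0.4583 → 0.458.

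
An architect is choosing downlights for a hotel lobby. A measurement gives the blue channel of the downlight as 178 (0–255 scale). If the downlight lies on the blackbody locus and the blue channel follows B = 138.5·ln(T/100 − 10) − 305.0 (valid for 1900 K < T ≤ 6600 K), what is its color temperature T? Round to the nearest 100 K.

ln(t − 10) = (178 + 305.0) / 138.5 = 3.4874.
t − 10 = e^3.4874 = 32.700, so t = 42.700.
T = 100·t = 4270 K → 4300 K to the nearest 100 K.

4300 K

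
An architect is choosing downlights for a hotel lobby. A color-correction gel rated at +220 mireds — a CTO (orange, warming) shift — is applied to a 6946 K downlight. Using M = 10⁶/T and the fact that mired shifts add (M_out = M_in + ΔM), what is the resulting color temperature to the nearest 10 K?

2750 K

M_in = 10⁶/6946 = 143.97 mireds.
M_out = 143.97 + (+220) = 363.97 mireds.
T_out = 10⁶/363.97 = 2747.5 K → 2750 K.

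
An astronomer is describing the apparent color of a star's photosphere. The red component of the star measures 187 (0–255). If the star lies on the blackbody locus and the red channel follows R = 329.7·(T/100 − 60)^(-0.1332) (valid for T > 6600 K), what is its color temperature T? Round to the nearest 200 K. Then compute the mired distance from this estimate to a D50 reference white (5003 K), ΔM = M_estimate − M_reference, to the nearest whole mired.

-123 mireds

(t − 60)^(-0.1332) = 187/329.7 = 0.56718.
t − 60 = 0.56718^(1/-0.1332) = 0.56718^(-7.508) = 70.620, so t = 130.620.
T = 100·t = 13062 K → 13000 K to the nearest 200 K.
M_estimate = 10⁶/13000 = 76.92; M_reference = 10⁶/5003 = 199.88.
ΔM = 76.92 − 199.88 = -122.96 → -123 mireds.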